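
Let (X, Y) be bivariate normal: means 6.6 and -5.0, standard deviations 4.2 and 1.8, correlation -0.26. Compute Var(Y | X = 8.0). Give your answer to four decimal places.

3.0210

For a bivariate normal, Var(Y | X=x) = σ_Y²(1 − ρ²).
Var(Y | X=8.0) = (1.8)²·(1 − (-0.26)²) = 3.24·0.9324 = 3.0210.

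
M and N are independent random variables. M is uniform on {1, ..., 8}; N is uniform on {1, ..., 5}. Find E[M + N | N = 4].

17/2

P(N = 4) = 1/5.
Summing (M+N)·P(x,y) over outcomes with N = 4 gives 17/10.
E[M + N | N = 4] = (17/10) / (1/5) = 17/2.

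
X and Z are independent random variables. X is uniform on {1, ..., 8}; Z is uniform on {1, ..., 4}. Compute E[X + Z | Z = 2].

Outcomes with Z = 2: (1,2), (2,2), (3,2), (4,2), (5,2), (6,2), (7,2), (8,2), each with probability 1/32.
E[X + Z | Z = 2] = (3 + 4 + 5 + 6 + 7 + 8 + 9 + 10) / 8 = 13/2.

13/2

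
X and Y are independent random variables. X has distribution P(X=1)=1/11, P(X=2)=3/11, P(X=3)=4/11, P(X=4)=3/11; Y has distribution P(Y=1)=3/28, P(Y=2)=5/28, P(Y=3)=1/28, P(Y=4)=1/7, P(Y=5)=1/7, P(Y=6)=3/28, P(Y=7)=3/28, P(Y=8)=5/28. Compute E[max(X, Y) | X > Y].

P(X > Y) = 17/77.
Summing max(X,Y)·P(x,y) over outcomes with X > Y gives 111/154.
E[max(X, Y) | X > Y] = (111/154) / (17/77) = 111/34.

111/34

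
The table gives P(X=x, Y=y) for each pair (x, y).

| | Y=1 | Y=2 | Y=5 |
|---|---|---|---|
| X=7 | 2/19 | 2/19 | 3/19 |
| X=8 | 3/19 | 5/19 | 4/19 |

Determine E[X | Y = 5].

P(Y = 5) = 7/19.
Σ X·P over the event = 7·(3/19) + 8·(4/19) = 53/19.
E[X | Y = 5] = (53/19) / (7/19) = 53/7.

53/7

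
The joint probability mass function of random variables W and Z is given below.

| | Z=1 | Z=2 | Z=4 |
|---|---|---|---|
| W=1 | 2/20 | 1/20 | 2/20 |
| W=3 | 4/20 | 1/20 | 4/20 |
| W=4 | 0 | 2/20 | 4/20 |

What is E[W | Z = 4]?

P(Z = 4) = 1/2.
Summing W·P(W=x,Z=y) over the conditioning event gives 3/2.
E[W | Z = 4] = (3/2) / (1/2) = 3.

3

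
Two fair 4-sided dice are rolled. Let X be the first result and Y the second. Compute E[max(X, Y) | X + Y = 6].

P(X + Y = 6) = 3/16.
Summing max(X,Y)·P(x,y) over outcomes with X + Y = 6 gives 11/16.
E[max(X, Y) | X + Y = 6] = (11/16) / (3/16) = 11/3.

11/3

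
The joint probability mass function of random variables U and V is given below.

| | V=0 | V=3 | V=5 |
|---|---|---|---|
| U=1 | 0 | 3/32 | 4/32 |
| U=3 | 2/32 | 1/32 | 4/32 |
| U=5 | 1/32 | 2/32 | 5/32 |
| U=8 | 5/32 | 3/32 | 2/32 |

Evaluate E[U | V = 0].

51/8

P(V = 0) = 1/4.
Summing U·P(U=x,V=y) over the conditioning event gives 51/32.
E[U | V = 0] = (51/32) / (1/4) = 51/8.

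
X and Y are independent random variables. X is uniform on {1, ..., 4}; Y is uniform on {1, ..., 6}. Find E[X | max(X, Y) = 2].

5/3

Outcomes with max(X, Y) = 2: (1,2), (2,1), (2,2), each with probability 1/24.
E[X | max(X, Y) = 2] = (1 + 2 + 2) / 3 = 5/3.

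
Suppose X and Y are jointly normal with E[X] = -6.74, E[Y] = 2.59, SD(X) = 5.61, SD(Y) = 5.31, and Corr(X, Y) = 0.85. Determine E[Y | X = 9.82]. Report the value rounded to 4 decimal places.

15.9133

For a bivariate normal, E[Y | X=x] = μ_Y + ρ·(σ_Y/σ_X)·(x − μ_X).
E[Y | X=9.82] = 2.59 + (0.85)·(5.31/5.61)·(9.82 − (-6.74)) = 2.59 + (0.80455)·(16.56) = 15.9133.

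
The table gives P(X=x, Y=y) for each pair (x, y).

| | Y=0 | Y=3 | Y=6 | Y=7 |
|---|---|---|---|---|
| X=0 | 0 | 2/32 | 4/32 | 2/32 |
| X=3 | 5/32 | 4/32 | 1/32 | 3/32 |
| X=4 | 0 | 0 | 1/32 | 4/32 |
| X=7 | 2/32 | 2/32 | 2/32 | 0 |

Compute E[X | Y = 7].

P(Y = 7) = 9/32.
Σ X·P over the event = 0·(2/32) + 3·(3/32) + 4·(4/32) = 25/32.
E[X | Y = 7] = (25/32) / (9/32) = 25/9.

25/9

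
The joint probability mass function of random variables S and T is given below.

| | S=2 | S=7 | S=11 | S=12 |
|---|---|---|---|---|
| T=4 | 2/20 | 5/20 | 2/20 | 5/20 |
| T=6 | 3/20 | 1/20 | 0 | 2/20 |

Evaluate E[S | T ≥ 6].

37/6

P(T ≥ 6) = 3/10.
Σ S·P over the event = 2·(3/20) + 7·(1/20) + 12·(2/20) = 37/20.
E[S | T ≥ 6] = (37/20) / (3/10) = 37/6.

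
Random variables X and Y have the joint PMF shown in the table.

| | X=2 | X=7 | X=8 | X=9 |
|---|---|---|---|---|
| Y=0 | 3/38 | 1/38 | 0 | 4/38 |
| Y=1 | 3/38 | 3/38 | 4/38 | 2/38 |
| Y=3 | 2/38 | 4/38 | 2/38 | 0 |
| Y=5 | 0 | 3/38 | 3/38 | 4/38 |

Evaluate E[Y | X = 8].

P(X = 8) = 9/38.
Summing Y·P(X=x,Y=y) over the conditioning event gives 25/38.
E[Y | X = 8] = (25/38) / (9/38) = 25/9.

25/9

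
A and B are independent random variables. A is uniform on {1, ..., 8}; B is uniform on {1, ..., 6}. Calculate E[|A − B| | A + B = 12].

P(A + B = 12) = 1/16.
Summing |A−B|·P(x,y) over outcomes with A + B = 12 gives 1/8.
E[|A − B| | A + B = 12] = (1/8) / (1/16) = 2.

2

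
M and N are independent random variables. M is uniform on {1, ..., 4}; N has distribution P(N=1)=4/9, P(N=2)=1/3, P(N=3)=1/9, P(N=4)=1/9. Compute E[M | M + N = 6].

P(M + N = 6) = 5/36.
Summing M·P(x,y) over outcomes with M + N = 6 gives 17/36.
E[M | M + N = 6] = (17/36) / (5/36) = 17/5.

17/5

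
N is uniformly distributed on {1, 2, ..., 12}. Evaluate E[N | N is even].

Given N is even, N is equally likely to be any of {2, 4, 6, 8, 10, 12}.
E[N | N is even] = (2 + 4 + 6 + 8 + 10 + 12) / 6 = 7.

7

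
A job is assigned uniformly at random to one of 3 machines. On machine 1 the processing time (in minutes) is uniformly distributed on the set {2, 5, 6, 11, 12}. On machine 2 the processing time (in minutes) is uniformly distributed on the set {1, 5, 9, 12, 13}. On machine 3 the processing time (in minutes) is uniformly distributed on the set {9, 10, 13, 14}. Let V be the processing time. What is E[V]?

E[V | machine 1] = (2+5+6+11+12)/5 = 36/5.
E[V | machine 2] = (1+5+9+12+13)/5 = 8.
E[V | machine 3] = (9+10+13+14)/4 = 23/2.
E[V] = (1/3)·(36/5) + (1/3)·(8) + (1/3)·(23/2) = 89/10.

89/10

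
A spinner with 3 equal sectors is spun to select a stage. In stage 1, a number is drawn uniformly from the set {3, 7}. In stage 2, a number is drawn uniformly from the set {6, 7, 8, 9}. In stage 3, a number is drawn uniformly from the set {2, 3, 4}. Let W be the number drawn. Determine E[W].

E[W | stage 1] = (3+7)/2 = 5.
E[W | stage 2] = (6+7+8+9)/4 = 15/2.
E[W | stage 3] = (2+3+4)/3 = 3.
E[W] = (1/3)·(5) + (1/3)·(15/2) + (1/3)·(3) = 31/6.

31/6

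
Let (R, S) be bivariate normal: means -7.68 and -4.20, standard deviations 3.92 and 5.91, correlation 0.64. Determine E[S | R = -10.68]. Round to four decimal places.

-7.0947

For a bivariate normal, E[S | R=x] = μ_S + ρ·(σ_S/σ_R)·(x − μ_R).
E[S | R=-10.68] = -4.20 + (0.64)·(5.91/3.92)·(-10.68 − (-7.68)) = -4.20 + (0.9649)·(-3) = -7.0947.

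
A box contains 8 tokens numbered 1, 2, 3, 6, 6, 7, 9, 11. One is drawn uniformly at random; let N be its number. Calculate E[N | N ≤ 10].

P(N ≤ 10) = 7/8.
Σ over the event: 1·1/8 + 2·1/8 + 3·1/8 + 6·1/4 + 7·1/8 + 9·1/8 = 17/4.
E[N | N ≤ 10] = (17/4) / (7/8) = 34/7.

34/7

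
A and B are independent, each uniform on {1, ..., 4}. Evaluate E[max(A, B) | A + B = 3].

2

Outcomes with A + B = 3: (1,2), (2,1), each with probability 1/16.
E[max(A, B) | A + B = 3] = (2 + 2) / 2 = 2.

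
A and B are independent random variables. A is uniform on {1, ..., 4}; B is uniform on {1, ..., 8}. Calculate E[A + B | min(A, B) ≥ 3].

9

P(min(A, B) ≥ 3) = 3/8.
Summing (A+B)·P(x,y) over outcomes with min(A, B) ≥ 3 gives 27/8.
E[A + B | min(A, B) ≥ 3] = (27/8) / (3/8) = 9.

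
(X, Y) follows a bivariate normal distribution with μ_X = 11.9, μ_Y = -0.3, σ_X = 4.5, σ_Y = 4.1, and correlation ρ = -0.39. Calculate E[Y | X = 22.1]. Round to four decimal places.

-3.9244

The regression of Y on X has slope ρ·σ_Y/σ_X and passes through (μ_X, μ_Y).
E[Y | X=22.1] = -0.3 + (-0.39)·(4.1/4.5)·(22.1 − (11.9)) = -0.3 + (-0.35533)·(10.2) = -3.9244.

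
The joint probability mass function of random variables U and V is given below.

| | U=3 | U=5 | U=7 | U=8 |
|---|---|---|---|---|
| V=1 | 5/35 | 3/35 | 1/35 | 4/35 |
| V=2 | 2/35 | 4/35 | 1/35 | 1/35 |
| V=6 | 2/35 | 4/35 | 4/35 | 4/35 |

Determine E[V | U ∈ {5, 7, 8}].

P(U ∈ {5, 7, 8}) = 26/35.
Summing V·P(U=x,V=y) over the conditioning event gives 92/35.
E[V | U ∈ {5, 7, 8}] = (92/35) / (26/35) = 46/13.

46/13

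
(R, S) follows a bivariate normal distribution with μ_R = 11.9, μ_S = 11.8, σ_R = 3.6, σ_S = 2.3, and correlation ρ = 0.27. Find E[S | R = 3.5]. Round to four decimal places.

The regression of S on R has slope ρ·σ_S/σ_R and passes through (μ_R, μ_S).
E[S | R=3.5] = 11.8 + (0.27)·(2.3/3.6)·(3.5 − (11.9)) = 11.8 + (0.1725)·(-8.4) = 10.3510.

10.3510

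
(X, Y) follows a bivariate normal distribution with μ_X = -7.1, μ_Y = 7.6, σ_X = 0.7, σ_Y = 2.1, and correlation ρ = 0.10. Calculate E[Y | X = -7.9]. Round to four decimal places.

7.3600

For a bivariate normal, E[Y | X=x] = μ_Y + ρ·(σ_Y/σ_X)·(x − μ_X).
E[Y | X=-7.9] = 7.6 + (0.10)·(2.1/0.7)·(-7.9 − (-7.1)) = 7.6 + (0.3)·(-0.8) = 7.3600.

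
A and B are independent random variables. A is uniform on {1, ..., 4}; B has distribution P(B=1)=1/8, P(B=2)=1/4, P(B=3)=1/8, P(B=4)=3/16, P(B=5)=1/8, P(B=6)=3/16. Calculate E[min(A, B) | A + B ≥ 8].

P(A + B ≥ 8) = 1/4.
Summing min(A,B)·P(x,y) over outcomes with A + B ≥ 8 gives 53/64.
E[min(A, B) | A + B ≥ 8] = (53/64) / (1/4) = 53/16.

53/16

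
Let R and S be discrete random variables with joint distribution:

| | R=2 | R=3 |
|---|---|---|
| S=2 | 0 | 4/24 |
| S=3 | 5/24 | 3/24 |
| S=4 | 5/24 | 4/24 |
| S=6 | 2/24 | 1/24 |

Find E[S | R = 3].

P(R = 3) = 1/2.
Σ S·P over the event = 2·(4/24) + 3·(3/24) + 4·(4/24) + 6·(1/24) = 13/8.
E[S | R = 3] = (13/8) / (1/2) = 13/4.

13/4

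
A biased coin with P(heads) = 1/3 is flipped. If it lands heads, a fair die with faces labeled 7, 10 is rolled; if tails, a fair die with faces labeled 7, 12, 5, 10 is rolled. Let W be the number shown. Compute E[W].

E[W | heads] = (7+10)/2 = 17/2.
E[W | tails] = (7+12+5+10)/4 = 17/2.
By the law of total expectation,
E[W] = (1/3)·(17/2) + (2/3)·(17/2) = 17/2.

17/2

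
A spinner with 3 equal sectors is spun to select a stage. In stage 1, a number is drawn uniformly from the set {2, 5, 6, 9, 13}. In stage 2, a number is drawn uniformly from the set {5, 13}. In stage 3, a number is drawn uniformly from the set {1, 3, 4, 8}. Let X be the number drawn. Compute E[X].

E[X | stage 1] = (2+5+6+9+13)/5 = 7.
E[X | stage 2] = (5+13)/2 = 9.
E[X | stage 3] = (1+3+4+8)/4 = 4.
E[X] = (1/3)·(7) + (1/3)·(9) + (1/3)·(4) = 20/3.

20/3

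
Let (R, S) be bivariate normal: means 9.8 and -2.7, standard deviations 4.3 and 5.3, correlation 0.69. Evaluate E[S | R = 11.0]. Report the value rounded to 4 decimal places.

E[S | R=x] = μ_S + ρ(σ_S/σ_R)(x − μ_R) for jointly normal variables.
E[S | R=11.0] = -2.7 + (0.69)·(5.3/4.3)·(11.0 − (9.8)) = -2.7 + (0.85047)·(1.2) = -1.6794.

-1.6794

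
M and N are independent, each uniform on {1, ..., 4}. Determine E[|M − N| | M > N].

Outcomes with M > N: (2,1), (3,1), (3,2), (4,1), (4,2), (4,3), each with probability 1/16.
E[|M − N| | M > N] = (1 + 2 + 1 + 3 + 2 + 1) / 6 = 5/3.

5/3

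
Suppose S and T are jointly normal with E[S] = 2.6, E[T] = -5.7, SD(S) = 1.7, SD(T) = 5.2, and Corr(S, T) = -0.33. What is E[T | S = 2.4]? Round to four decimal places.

-5.4981

The regression of T on S has slope ρ·σ_T/σ_S and passes through (μ_S, μ_T).
E[T | S=2.4] = -5.7 + (-0.33)·(5.2/1.7)·(2.4 − (2.6)) = -5.7 + (-1.0094)·(-0.2) = -5.4981.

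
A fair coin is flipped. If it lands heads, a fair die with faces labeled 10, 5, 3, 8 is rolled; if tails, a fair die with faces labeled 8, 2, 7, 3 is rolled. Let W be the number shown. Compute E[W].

E[W | heads] = (10+5+3+8)/4 = 13/2.
E[W | tails] = (8+2+7+3)/4 = 5.
By the law of total expectation,
E[W] = (1/2)·(13/2) + (1/2)·(5) = 23/4.

23/4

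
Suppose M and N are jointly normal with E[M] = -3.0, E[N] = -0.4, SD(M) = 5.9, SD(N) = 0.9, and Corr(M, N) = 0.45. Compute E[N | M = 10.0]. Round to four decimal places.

The regression of N on M has slope ρ·σ_N/σ_M and passes through (μ_M, μ_N).
E[N | M=10.0] = -0.4 + (0.45)·(0.9/5.9)·(10.0 − (-3.0)) = -0.4 + (0.068644)·(13) = 0.4924.

0.4924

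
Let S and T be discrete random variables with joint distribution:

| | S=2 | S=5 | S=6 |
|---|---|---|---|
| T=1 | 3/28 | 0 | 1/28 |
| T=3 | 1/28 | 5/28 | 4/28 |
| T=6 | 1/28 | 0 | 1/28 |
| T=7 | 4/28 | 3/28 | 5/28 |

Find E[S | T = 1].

3

P(T = 1) = 1/7.
Summing S·P(S=x,T=y) over the conditioning event gives 3/7.
E[S | T = 1] = (3/7) / (1/7) = 3.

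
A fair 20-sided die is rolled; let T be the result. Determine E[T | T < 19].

P(T < 19) = 9/10.
E[T | T < 19] = (171/20) / (9/10) = 19/2.

19/2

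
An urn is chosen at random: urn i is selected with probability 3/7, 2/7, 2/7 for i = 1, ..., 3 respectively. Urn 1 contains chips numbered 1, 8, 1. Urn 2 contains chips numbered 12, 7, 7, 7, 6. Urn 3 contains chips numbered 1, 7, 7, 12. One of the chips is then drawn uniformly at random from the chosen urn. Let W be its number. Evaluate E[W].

E[W | urn 1] = (1+8+1)/3 = 10/3.
E[W | urn 2] = (12+7+7+7+6)/5 = 39/5.
E[W | urn 3] = (1+7+7+12)/4 = 27/4.
E[W] = (3/7)·(10/3) + (2/7)·(39/5) + (2/7)·(27/4) = 391/70.

391/70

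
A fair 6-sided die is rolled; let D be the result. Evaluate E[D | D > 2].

Given D > 2, D is equally likely to be any of {3, 4, 5, 6}.
E[D | D > 2] = (3 + 4 + 5 + 6) / 4 = 9/2.

9/2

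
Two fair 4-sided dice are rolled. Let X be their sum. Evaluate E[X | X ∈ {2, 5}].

22/5

P(X ∈ {2, 5}) = 5/16.
Σ over the event: 2·1/16 + 5·1/4 = 11/8.
E[X | X ∈ {2, 5}] = (11/8) / (5/16) = 22/5.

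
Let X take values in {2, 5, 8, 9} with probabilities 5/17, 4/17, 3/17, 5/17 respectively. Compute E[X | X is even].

P(X is even) = 8/17.
Σ over the event: 2·5/17 + 8·3/17 = 2.
E[X | X is even] = (2) / (8/17) = 17/4.

17/4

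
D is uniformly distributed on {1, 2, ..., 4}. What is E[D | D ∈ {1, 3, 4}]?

8/3

P(D ∈ {1, 3, 4}) = 3/4.
Σ over the event: 1·1/4 + 3·1/4 + 4·1/4 = 2.
E[D | D ∈ {1, 3, 4}] = (2) / (3/4) = 8/3.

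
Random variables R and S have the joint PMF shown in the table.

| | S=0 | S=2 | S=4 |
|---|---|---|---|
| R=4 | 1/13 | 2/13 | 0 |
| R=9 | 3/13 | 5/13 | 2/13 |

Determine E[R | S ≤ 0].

P(S ≤ 0) = 4/13.
Σ R·P over the event = 4·(1/13) + 9·(3/13) = 31/13.
E[R | S ≤ 0] = (31/13) / (4/13) = 31/4.

31/4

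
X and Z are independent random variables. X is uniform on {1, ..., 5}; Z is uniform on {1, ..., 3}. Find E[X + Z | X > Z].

Outcomes with X > Z: (2,1), (3,1), (3,2), (4,1), (4,2), (4,3), (5,1), (5,2), (5,3), each with probability 1/15.
E[X + Z | X > Z] = (3 + 4 + 5 + 5 + 6 + 7 + 6 + 7 + 8) / 9 = 17/3.

17/3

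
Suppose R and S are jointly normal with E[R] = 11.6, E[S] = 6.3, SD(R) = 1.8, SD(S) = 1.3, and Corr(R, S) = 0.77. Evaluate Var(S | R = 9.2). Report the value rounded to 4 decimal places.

Var(S | R=x) = (1 − ρ²)·σ_S².
Var(S | R=9.2) = (1.3)²·(1 − (0.77)²) = 1.69·0.4071 = 0.6880.

0.6880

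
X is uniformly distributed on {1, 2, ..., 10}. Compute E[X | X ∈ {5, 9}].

P(X ∈ {5, 9}) = 1/5.
Σ over the event: 5·1/10 + 9·1/10 = 7/5.
E[X | X ∈ {5, 9}] = (7/5) / (1/5) = 7.

7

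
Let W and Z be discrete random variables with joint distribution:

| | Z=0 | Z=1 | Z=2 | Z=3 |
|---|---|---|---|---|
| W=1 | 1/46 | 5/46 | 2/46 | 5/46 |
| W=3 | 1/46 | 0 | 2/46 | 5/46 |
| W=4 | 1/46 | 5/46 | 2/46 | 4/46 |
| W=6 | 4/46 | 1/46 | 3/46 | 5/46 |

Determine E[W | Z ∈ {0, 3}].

P(Z ∈ {0, 3}) = 13/23.
Σ W·P over the event = 1·(1/46) + 1·(5/46) + 3·(1/46) + 3·(5/46) + 4·(1/46) + 4·(4/46) + 6·(4/46) + 6·(5/46) = 49/23.
E[W | Z ∈ {0, 3}] = (49/23) / (13/23) = 49/13.

49/13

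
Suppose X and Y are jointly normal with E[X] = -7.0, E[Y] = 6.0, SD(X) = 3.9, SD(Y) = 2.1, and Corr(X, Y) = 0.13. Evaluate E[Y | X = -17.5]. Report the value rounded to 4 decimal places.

For a bivariate normal, E[Y | X=x] = μ_Y + ρ·(σ_Y/σ_X)·(x − μ_X).
E[Y | X=-17.5] = 6.0 + (0.13)·(2.1/3.9)·(-17.5 − (-7.0)) = 6.0 + (0.07)·(-10.5) = 5.2650.

5.2650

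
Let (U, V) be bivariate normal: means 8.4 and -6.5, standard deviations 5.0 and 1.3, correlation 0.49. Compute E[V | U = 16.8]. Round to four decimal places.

For a bivariate normal, E[V | U=x] = μ_V + ρ·(σ_V/σ_U)·(x − μ_U).
E[V | U=16.8] = -6.5 + (0.49)·(1.3/5.0)·(16.8 − (8.4)) = -6.5 + (0.1274)·(8.4) = -5.4298.

-5.4298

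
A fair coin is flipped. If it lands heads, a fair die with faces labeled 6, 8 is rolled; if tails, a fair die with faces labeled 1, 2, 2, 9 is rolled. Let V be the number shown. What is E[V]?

E[V | heads] = (6+8)/2 = 7.
E[V | tails] = (1+2+2+9)/4 = 7/2.
E[V] = (1/2)·(7) + (1/2)·(7/2) = 21/4.

21/4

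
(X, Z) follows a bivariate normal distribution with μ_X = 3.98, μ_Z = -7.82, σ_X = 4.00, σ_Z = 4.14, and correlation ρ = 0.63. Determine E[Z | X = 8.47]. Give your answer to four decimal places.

For a bivariate normal, E[Z | X=x] = μ_Z + ρ·(σ_Z/σ_X)·(x − μ_X).
E[Z | X=8.47] = -7.82 + (0.63)·(4.14/4.00)·(8.47 − (3.98)) = -7.82 + (0.65205)·(4.49) = -4.8923.

-4.8923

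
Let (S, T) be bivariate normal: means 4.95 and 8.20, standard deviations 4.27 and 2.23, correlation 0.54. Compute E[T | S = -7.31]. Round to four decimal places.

4.7425

E[T | S=x] = μ_T + ρ(σ_T/σ_S)(x − μ_S) for jointly normal variables.
E[T | S=-7.31] = 8.20 + (0.54)·(2.23/4.27)·(-7.31 − (4.95)) = 8.20 + (0.282014)·(-12.26) = 4.7425.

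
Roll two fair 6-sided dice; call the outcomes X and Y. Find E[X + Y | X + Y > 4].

116/15

P(X + Y > 4) = 5/6.
Summing (X+Y)·P(x,y) over outcomes with X + Y > 4 gives 58/9.
E[X + Y | X + Y > 4] = (58/9) / (5/6) = 116/15.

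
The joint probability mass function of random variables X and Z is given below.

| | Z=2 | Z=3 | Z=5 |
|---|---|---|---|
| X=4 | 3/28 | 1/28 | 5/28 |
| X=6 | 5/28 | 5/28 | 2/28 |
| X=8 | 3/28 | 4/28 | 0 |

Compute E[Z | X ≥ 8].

P(X ≥ 8) = 1/4.
Σ Z·P over the event = 2·(3/28) + 3·(4/28) = 9/14.
E[Z | X ≥ 8] = (9/14) / (1/4) = 18/7.

18/7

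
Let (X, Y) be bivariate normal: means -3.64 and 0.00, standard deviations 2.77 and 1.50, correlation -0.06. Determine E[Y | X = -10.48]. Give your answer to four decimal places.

0.2222

The regression of Y on X has slope ρ·σ_Y/σ_X and passes through (μ_X, μ_Y).
E[Y | X=-10.48] = 0.00 + (-0.06)·(1.50/2.77)·(-10.48 − (-3.64)) = 0.00 + (-0.032491)·(-6.84) = 0.2222.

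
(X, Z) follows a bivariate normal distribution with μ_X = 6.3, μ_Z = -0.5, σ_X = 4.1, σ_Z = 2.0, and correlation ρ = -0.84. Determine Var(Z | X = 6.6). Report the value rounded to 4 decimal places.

For a bivariate normal, Var(Z | X=x) = σ_Z²(1 − ρ²).
Var(Z | X=6.6) = (2.0)²·(1 − (-0.84)²) = 4·0.2944 = 1.1776.

1.1776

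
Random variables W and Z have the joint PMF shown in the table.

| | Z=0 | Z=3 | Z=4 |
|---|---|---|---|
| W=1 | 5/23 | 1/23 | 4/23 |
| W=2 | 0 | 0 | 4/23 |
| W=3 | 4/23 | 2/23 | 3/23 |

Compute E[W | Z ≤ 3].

2

P(Z ≤ 3) = 12/23.
Σ W·P over the event = 1·(5/23) + 1·(1/23) + 3·(4/23) + 3·(2/23) = 24/23.
E[W | Z ≤ 3] = (24/23) / (12/23) = 2.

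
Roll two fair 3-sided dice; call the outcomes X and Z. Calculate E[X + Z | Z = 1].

3

Outcomes with Z = 1: (1,1), (2,1), (3,1), each with probability 1/9.
E[X + Z | Z = 1] = (2 + 3 + 4) / 3 = 3.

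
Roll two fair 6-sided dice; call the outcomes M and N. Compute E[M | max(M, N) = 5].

Outcomes with max(M, N) = 5: (1,5), (2,5), (3,5), (4,5), (5,1), (5,2), (5,3), (5,4), (5,5), each with probability 1/36.
E[M | max(M, N) = 5] = (1 + 2 + 3 + 4 + 5 + 5 + 5 + 5 + 5) / 9 = 35/9.

35/9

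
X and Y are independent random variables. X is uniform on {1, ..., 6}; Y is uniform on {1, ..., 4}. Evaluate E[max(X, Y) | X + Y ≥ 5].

P(X + Y ≥ 5) = 3/4.
Summing max(X,Y)·P(x,y) over outcomes with X + Y ≥ 5 gives 27/8.
E[max(X, Y) | X + Y ≥ 5] = (27/8) / (3/4) = 9/2.

9/2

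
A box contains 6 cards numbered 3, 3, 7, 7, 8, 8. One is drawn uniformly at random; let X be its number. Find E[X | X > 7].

P(X > 7) = 1/3.
Σ over the event: 8·1/3 = 8/3.
E[X | X > 7] = (8/3) / (1/3) = 8.

8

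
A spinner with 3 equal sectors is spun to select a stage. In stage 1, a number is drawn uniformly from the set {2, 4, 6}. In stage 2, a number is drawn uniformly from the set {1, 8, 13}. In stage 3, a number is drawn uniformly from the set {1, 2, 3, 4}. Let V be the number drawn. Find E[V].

83/18

E[V | stage 1] = (2+4+6)/3 = 4.
E[V | stage 2] = (1+8+13)/3 = 22/3.
E[V | stage 3] = (1+2+3+4)/4 = 5/2.
By the law of total expectation,
E[V] = (1/3)·(4) + (1/3)·(22/3) + (1/3)·(5/2) = 83/18.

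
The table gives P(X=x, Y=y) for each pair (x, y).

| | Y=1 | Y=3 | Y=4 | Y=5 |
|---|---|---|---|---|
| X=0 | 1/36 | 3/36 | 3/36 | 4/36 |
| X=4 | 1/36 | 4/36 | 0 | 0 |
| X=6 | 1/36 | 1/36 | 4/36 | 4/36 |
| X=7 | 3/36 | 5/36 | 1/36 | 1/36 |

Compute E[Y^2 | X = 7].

P(X = 7) = 5/18.
Σ Y^2·P over the event = 1·(3/36) + 9·(5/36) + 16·(1/36) + 25·(1/36) = 89/36.
E[Y^2 | X = 7] = (89/36) / (5/18) = 89/10.

89/10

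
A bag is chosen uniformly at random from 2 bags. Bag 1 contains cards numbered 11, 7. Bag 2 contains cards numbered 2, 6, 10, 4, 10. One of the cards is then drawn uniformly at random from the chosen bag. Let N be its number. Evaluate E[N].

77/10

E[N | bag 1] = (11+7)/2 = 9.
E[N | bag 2] = (2+6+10+4+10)/5 = 32/5.
E[N] = (1/2)·(9) + (1/2)·(32/5) = 77/10.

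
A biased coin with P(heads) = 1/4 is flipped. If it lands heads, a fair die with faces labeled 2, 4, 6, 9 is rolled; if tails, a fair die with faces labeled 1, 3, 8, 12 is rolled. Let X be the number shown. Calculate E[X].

93/16

E[X | heads] = (2+4+6+9)/4 = 21/4.
E[X | tails] = (1+3+8+12)/4 = 6.
E[X] = (1/4)·(21/4) + (3/4)·(6) = 93/16.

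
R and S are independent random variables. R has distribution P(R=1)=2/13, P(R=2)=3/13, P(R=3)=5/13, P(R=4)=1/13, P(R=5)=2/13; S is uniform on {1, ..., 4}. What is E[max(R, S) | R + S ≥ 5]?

P(R + S ≥ 5) = 35/52.
Summing max(R,S)·P(x,y) over outcomes with R + S ≥ 5 gives 135/52.
E[max(R, S) | R + S ≥ 5] = (135/52) / (35/52) = 27/7.

27/7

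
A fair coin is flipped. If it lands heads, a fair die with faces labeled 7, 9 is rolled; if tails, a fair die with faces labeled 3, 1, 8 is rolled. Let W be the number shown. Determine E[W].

E[W | heads] = (7+9)/2 = 8.
E[W | tails] = (3+1+8)/3 = 4.
E[W] = (1/2)·(8) + (1/2)·(4) = 6.

6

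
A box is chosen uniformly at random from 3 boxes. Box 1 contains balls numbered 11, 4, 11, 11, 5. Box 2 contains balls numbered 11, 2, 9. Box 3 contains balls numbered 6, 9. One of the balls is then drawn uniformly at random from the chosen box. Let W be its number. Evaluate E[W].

697/90

E[W | box 1] = (11+4+11+11+5)/5 = 42/5.
E[W | box 2] = (11+2+9)/3 = 22/3.
E[W | box 3] = (6+9)/2 = 15/2.
By the law of total expectation,
E[W] = (1/3)·(42/5) + (1/3)·(22/3) + (1/3)·(15/2) = 697/90.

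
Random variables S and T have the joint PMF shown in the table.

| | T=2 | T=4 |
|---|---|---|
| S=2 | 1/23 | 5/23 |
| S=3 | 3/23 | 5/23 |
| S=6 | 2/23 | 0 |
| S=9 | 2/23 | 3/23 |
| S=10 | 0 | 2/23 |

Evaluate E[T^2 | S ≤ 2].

P(S ≤ 2) = 6/23.
Summing T^2·P(S=x,T=y) over the conditioning event gives 84/23.
E[T^2 | S ≤ 2] = (84/23) / (6/23) = 14.

14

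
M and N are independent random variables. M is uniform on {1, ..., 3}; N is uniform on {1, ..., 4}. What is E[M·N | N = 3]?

6

Outcomes with N = 3: (1,3), (2,3), (3,3), each with probability 1/12.
E[M·N | N = 3] = (3 + 6 + 9) / 3 = 6.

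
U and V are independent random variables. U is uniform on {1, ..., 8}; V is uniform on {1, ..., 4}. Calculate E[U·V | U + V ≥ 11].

Outcomes with U + V ≥ 11: (7,4), (8,3), (8,4), each with probability 1/32.
E[U·V | U + V ≥ 11] = (28 + 24 + 32) / 3 = 28.

28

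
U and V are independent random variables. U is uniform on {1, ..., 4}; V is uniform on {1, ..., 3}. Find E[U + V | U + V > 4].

Outcomes with U + V > 4: (2,3), (3,2), (3,3), (4,1), (4,2), (4,3), each with probability 1/12.
E[U + V | U + V > 4] = (5 + 5 + 6 + 5 + 6 + 7) / 6 = 17/3.

17/3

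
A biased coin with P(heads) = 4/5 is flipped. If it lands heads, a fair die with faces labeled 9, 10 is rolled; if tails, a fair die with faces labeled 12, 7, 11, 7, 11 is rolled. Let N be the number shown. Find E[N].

238/25

E[N | heads] = (9+10)/2 = 19/2.
E[N | tails] = (12+7+11+7+11)/5 = 48/5.
By the law of total expectation,
E[N] = (4/5)·(19/2) + (1/5)·(48/5) = 238/25.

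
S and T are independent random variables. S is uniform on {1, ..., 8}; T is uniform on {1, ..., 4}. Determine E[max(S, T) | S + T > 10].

Outcomes with S + T > 10: (7,4), (8,3), (8,4), each with probability 1/32.
E[max(S, T) | S + T > 10] = (7 + 8 + 8) / 3 = 23/3.

23/3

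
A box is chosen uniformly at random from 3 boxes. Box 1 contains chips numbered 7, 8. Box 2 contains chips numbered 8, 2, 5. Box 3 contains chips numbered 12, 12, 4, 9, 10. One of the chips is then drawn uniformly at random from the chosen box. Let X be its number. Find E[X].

73/10

E[X | box 1] = (7+8)/2 = 15/2.
E[X | box 2] = (8+2+5)/3 = 5.
E[X | box 3] = (12+12+4+9+10)/5 = 47/5.
E[X] = (1/3)·(15/2) + (1/3)·(5) + (1/3)·(47/5) = 73/10.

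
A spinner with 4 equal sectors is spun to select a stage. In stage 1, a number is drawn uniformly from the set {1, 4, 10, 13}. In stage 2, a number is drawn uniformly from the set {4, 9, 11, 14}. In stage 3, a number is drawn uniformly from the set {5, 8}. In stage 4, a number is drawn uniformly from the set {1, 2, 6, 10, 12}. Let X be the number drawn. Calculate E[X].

73/10

E[X | stage 1] = (1+4+10+13)/4 = 7.
E[X | stage 2] = (4+9+11+14)/4 = 19/2.
E[X | stage 3] = (5+8)/2 = 13/2.
E[X | stage 4] = (1+2+6+10+12)/5 = 31/5.
E[X] = (1/4)·(7) + (1/4)·(19/2) + (1/4)·(13/2) + (1/4)·(31/5) = 73/10.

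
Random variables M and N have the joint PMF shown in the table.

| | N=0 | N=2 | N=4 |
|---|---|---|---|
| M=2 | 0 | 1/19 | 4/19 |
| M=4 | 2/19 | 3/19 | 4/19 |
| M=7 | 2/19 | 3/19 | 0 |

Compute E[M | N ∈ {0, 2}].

57/11

P(N ∈ {0, 2}) = 11/19.
Σ M·P over the event = 2·(1/19) + 4·(2/19) + 4·(3/19) + 7·(2/19) + 7·(3/19) = 3.
E[M | N ∈ {0, 2}] = (3) / (11/19) = 57/11.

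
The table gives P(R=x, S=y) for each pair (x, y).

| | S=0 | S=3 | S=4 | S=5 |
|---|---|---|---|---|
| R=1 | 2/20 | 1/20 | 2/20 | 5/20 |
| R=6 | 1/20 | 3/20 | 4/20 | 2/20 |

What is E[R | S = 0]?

P(S = 0) = 3/20.
Σ R·P over the event = 1·(2/20) + 6·(1/20) = 2/5.
E[R | S = 0] = (2/5) / (3/20) = 8/3.

8/3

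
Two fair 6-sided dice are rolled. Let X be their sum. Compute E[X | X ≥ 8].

P(X ≥ 8) = 5/12.
Σ over the event: 8·5/36 + 9·1/9 + 10·1/12 + 11·1/18 + 12·1/36 = 35/9.
E[X | X ≥ 8] = (35/9) / (5/12) = 28/3.

28/3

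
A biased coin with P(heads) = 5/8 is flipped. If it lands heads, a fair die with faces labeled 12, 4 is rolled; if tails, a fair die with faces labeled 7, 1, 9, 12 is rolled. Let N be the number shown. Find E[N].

247/32

E[N | heads] = (12+4)/2 = 8.
E[N | tails] = (7+1+9+12)/4 = 29/4.
By the law of total expectation,
E[N] = (5/8)·(8) + (3/8)·(29/4) = 247/32.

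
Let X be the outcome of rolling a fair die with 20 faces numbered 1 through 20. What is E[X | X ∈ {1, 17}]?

9

P(X ∈ {1, 17}) = 1/10.
Σ over the event: 1·1/20 + 17·1/20 = 9/10.
E[X | X ∈ {1, 17}] = (9/10) / (1/10) = 9.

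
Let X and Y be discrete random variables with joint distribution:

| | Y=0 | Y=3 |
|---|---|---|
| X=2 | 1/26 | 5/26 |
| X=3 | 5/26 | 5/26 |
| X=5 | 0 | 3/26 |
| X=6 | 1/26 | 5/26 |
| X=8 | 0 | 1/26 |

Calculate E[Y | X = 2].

5/2

P(X = 2) = 3/13.
Σ Y·P over the event = 0·(1/26) + 3·(5/26) = 15/26.
E[Y | X = 2] = (15/26) / (3/13) = 5/2.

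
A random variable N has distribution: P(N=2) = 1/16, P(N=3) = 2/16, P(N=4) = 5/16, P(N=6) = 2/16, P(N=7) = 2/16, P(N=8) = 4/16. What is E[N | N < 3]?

2

P(N < 3) = 1/16.
Σ over the event: 2·1/16 = 1/8.
E[N | N < 3] = (1/8) / (1/16) = 2.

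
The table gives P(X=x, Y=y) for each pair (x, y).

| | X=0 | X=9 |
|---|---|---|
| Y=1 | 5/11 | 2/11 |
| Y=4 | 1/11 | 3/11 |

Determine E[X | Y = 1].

P(Y = 1) = 7/11.
Σ X·P over the event = 0·(5/11) + 9·(2/11) = 18/11.
E[X | Y = 1] = (18/11) / (7/11) = 18/7.

18/7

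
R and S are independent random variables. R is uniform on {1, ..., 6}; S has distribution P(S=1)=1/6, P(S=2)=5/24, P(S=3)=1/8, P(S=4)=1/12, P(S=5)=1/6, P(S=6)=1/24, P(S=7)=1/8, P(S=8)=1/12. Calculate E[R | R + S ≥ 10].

P(R + S ≥ 10) = 35/144.
Summing R·P(x,y) over outcomes with R + S ≥ 10 gives 55/48.
E[R | R + S ≥ 10] = (55/48) / (35/144) = 33/7.

33/7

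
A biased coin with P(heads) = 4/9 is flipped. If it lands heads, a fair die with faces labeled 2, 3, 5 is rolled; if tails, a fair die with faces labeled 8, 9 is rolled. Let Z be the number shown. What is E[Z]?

335/54

E[Z | heads] = (2+3+5)/3 = 10/3.
E[Z | tails] = (8+9)/2 = 17/2.
By the law of total expectation,
E[Z] = (4/9)·(10/3) + (5/9)·(17/2) = 335/54.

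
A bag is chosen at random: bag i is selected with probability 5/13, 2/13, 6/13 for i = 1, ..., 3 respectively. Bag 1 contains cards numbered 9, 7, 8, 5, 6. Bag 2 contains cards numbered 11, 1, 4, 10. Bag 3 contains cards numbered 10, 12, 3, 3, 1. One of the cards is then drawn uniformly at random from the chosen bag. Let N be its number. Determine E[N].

E[N | bag 1] = (9+7+8+5+6)/5 = 7.
E[N | bag 2] = (11+1+4+10)/4 = 13/2.
E[N | bag 3] = (10+12+3+3+1)/5 = 29/5.
By the law of total expectation,
E[N] = (5/13)·(7) + (2/13)·(13/2) + (6/13)·(29/5) = 414/65.

414/65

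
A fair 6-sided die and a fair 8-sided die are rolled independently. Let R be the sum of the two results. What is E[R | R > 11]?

38/3

P(R > 11) = 1/8.
Σ over the event: 12·1/16 + 13·1/24 + 14·1/48 = 19/12.
E[R | R > 11] = (19/12) / (1/8) = 38/3.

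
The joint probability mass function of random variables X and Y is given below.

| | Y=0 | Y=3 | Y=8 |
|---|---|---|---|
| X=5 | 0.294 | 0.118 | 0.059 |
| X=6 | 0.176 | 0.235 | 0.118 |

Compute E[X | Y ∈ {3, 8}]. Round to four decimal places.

P(Y ∈ {3, 8}) = 0.530.
Summing X·P(X=x,Y=y) over the conditioning event gives 3.003.
E[X | Y ∈ {3, 8}] = (3.003) / (0.530) = 5.6660.

5.6660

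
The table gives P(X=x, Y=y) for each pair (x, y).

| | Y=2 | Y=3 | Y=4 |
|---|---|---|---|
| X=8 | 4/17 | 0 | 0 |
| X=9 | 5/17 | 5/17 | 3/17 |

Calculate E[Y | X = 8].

2

P(X = 8) = 4/17.
Σ Y·P over the event = 2·(4/17) = 8/17.
E[Y | X = 8] = (8/17) / (4/17) = 2.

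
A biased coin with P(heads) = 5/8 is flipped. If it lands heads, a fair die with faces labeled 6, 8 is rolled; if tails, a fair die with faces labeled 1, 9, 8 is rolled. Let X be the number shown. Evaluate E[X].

53/8

E[X | heads] = (6+8)/2 = 7.
E[X | tails] = (1+9+8)/3 = 6.
By the law of total expectation,
E[X] = (5/8)·(7) + (3/8)·(6) = 53/8.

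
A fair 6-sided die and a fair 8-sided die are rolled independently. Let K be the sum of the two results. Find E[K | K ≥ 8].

P(K ≥ 8) = 9/16.
Σ over the event: 8·1/8 + 9·1/8 + 10·5/48 + 11·1/12 + 12·1/16 + 13·1/24 + 14·1/48 = 17/3.
E[K | K ≥ 8] = (17/3) / (9/16) = 272/27.

272/27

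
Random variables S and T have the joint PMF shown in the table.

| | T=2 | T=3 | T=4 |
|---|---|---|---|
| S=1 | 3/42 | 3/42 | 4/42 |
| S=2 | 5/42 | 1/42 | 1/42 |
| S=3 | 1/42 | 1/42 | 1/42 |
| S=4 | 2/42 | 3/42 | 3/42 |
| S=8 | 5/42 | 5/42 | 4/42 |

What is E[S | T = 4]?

53/13

P(T = 4) = 13/42.
Σ S·P over the event = 1·(4/42) + 2·(1/42) + 3·(1/42) + 4·(3/42) + 8·(4/42) = 53/42.
E[S | T = 4] = (53/42) / (13/42) = 53/13.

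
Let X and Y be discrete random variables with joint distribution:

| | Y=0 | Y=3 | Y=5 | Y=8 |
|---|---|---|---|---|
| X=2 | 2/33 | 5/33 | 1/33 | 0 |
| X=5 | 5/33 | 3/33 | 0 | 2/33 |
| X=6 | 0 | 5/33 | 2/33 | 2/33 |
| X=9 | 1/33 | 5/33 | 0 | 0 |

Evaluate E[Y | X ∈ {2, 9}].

P(X ∈ {2, 9}) = 14/33.
Σ Y·P over the event = 0·(2/33) + 3·(5/33) + 5·(1/33) + 0·(1/33) + 3·(5/33) = 35/33.
E[Y | X ∈ {2, 9}] = (35/33) / (14/33) = 5/2.

5/2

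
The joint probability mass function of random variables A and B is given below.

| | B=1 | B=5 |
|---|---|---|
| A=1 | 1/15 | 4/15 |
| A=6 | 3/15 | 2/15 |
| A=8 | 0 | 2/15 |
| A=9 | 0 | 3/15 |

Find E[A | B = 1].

19/4

P(B = 1) = 4/15.
Σ A·P over the event = 1·(1/15) + 6·(3/15) = 19/15.
E[A | B = 1] = (19/15) / (4/15) = 19/4.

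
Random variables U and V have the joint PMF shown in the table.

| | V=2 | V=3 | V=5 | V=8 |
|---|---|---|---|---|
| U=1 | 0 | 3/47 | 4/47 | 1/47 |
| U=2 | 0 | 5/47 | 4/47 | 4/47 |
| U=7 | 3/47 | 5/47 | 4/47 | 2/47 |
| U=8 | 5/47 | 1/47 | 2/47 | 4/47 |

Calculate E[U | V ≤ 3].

117/22

P(V ≤ 3) = 22/47.
Σ U·P over the event = 1·(3/47) + 2·(5/47) + 7·(3/47) + 7·(5/47) + 8·(5/47) + 8·(1/47) = 117/47.
E[U | V ≤ 3] = (117/47) / (22/47) = 117/22.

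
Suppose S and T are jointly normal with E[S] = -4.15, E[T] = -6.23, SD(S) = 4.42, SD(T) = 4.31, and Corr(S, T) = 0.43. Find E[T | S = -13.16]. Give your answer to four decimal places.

-10.0079

The regression of T on S has slope ρ·σ_T/σ_S and passes through (μ_S, μ_T).
E[T | S=-13.16] = -6.23 + (0.43)·(4.31/4.42)·(-13.16 − (-4.15)) = -6.23 + (0.4193)·(-9.01) = -10.0079.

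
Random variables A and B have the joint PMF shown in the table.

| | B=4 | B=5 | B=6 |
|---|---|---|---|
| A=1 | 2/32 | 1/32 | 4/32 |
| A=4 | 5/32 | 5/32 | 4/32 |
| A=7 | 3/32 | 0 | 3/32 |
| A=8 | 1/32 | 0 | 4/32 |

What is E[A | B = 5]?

P(B = 5) = 3/16.
Summing A·P(A=x,B=y) over the conditioning event gives 21/32.
E[A | B = 5] = (21/32) / (3/16) = 7/2.

7/2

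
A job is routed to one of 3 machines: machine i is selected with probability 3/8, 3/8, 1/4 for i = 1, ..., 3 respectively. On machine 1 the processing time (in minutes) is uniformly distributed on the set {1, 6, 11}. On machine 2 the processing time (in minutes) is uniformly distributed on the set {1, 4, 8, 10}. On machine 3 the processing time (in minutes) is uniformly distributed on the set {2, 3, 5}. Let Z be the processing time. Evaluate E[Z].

E[Z | machine 1] = (1+6+11)/3 = 6.
E[Z | machine 2] = (1+4+8+10)/4 = 23/4.
E[Z | machine 3] = (2+3+5)/3 = 10/3.
By the law of total expectation,
E[Z] = (3/8)·(6) + (3/8)·(23/4) + (1/4)·(10/3) = 503/96.

503/96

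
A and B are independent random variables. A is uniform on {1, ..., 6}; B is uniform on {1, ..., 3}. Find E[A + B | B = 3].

Outcomes with B = 3: (1,3), (2,3), (3,3), (4,3), (5,3), (6,3), each with probability 1/18.
E[A + B | B = 3] = (4 + 5 + 6 + 7 + 8 + 9) / 6 = 13/2.

13/2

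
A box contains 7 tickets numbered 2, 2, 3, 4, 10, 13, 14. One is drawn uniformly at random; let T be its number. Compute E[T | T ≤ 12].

21/5

P(T ≤ 12) = 5/7.
Σ over the event: 2·2/7 + 3·1/7 + 4·1/7 + 10·1/7 = 3.
E[T | T ≤ 12] = (3) / (5/7) = 21/5.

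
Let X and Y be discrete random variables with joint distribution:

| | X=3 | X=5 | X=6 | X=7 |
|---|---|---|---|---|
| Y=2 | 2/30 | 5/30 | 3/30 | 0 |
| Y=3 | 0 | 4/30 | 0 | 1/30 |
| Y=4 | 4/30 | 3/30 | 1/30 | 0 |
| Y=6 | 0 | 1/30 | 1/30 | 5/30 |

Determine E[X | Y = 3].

27/5

P(Y = 3) = 1/6.
Σ X·P over the event = 5·(4/30) + 7·(1/30) = 9/10.
E[X | Y = 3] = (9/10) / (1/6) = 27/5.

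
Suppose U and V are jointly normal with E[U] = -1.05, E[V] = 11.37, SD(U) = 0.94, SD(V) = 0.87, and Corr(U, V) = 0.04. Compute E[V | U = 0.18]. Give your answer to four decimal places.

The regression of V on U has slope ρ·σ_V/σ_U and passes through (μ_U, μ_V).
E[V | U=0.18] = 11.37 + (0.04)·(0.87/0.94)·(0.18 − (-1.05)) = 11.37 + (0.037021)·(1.23) = 11.4155.

11.4155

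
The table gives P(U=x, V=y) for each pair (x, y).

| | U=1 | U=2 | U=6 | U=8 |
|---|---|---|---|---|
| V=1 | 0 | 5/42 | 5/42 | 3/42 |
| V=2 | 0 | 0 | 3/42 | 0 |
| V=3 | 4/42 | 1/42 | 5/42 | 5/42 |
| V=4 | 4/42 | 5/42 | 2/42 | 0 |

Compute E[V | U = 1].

7/2

P(U = 1) = 4/21.
Summing V·P(U=x,V=y) over the conditioning event gives 2/3.
E[V | U = 1] = (2/3) / (4/21) = 7/2.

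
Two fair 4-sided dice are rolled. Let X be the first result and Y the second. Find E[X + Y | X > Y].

Outcomes with X > Y: (2,1), (3,1), (3,2), (4,1), (4,2), (4,3), each with probability 1/16.
E[X + Y | X > Y] = (3 + 4 + 5 + 5 + 6 + 7) / 6 = 5.

5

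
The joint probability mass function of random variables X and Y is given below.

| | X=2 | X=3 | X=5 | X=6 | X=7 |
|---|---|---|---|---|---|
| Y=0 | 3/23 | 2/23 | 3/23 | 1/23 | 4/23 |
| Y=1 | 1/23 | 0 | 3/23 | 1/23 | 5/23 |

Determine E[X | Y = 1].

P(Y = 1) = 10/23.
Σ X·P over the event = 2·(1/23) + 5·(3/23) + 6·(1/23) + 7·(5/23) = 58/23.
E[X | Y = 1] = (58/23) / (10/23) = 29/5.

29/5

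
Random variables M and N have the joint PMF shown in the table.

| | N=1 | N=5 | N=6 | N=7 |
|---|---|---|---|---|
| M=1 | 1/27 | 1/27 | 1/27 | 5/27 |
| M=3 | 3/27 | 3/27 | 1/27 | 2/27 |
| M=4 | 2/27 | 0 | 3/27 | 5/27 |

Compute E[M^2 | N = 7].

P(N = 7) = 4/9.
Σ M^2·P over the event = 1·(5/27) + 9·(2/27) + 16·(5/27) = 103/27.
E[M^2 | N = 7] = (103/27) / (4/9) = 103/12.

103/12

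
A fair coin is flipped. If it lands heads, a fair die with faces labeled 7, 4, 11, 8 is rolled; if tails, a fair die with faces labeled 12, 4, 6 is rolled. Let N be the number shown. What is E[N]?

E[N | heads] = (7+4+11+8)/4 = 15/2.
E[N | tails] = (12+4+6)/3 = 22/3.
By the law of total expectation,
E[N] = (1/2)·(15/2) + (1/2)·(22/3) = 89/12.

89/12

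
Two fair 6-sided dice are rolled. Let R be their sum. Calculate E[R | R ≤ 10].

P(R ≤ 10) = 11/12.
E[R | R ≤ 10] = (109/18) / (11/12) = 218/33.

218/33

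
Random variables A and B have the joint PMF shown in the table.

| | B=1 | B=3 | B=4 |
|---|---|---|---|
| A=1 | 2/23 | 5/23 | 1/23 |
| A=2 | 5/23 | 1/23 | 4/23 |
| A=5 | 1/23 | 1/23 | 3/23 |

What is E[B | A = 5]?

P(A = 5) = 5/23.
Σ B·P over the event = 1·(1/23) + 3·(1/23) + 4·(3/23) = 16/23.
E[B | A = 5] = (16/23) / (5/23) = 16/5.

16/5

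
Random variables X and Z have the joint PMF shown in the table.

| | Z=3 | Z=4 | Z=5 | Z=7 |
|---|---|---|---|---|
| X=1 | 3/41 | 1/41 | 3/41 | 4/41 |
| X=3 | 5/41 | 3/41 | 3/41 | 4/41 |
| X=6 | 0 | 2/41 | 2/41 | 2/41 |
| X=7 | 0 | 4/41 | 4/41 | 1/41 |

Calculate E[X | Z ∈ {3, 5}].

P(Z ∈ {3, 5}) = 20/41.
Summing X·P(X=x,Z=y) over the conditioning event gives 70/41.
E[X | Z ∈ {3, 5}] = (70/41) / (20/41) = 7/2.

7/2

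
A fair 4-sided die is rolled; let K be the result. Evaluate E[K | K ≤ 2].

Given K ≤ 2, K is equally likely to be any of {1, 2}.
E[K | K ≤ 2] = (1 + 2) / 2 = 3/2.

3/2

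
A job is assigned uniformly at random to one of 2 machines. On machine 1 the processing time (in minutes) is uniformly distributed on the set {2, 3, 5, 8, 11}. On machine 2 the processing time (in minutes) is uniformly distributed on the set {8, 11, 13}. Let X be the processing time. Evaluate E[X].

E[X | machine 1] = (2+3+5+8+11)/5 = 29/5.
E[X | machine 2] = (8+11+13)/3 = 32/3.
E[X] = (1/2)·(29/5) + (1/2)·(32/3) = 247/30.

247/30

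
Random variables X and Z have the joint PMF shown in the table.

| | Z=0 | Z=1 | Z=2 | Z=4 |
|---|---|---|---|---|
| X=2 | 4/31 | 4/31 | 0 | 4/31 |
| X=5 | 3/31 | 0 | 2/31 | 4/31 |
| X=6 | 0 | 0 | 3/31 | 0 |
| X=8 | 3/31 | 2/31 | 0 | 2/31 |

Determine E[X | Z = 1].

P(Z = 1) = 6/31.
Σ X·P over the event = 2·(4/31) + 8·(2/31) = 24/31.
E[X | Z = 1] = (24/31) / (6/31) = 4.

4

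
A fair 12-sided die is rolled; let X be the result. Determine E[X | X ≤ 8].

Given X ≤ 8, X is equally likely to be any of {1, 2, 3, 4, 5, 6, 7, 8}.
E[X | X ≤ 8] = (1 + 2 + 3 + 4 + 5 + 6 + 7 + 8) / 8 = 9/2.

9/2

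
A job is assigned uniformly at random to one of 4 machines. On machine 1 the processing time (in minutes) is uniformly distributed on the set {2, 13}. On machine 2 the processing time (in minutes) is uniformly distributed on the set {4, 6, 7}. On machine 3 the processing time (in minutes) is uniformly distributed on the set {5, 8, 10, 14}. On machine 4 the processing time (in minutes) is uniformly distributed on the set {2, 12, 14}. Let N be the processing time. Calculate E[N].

127/16

E[N | machine 1] = (2+13)/2 = 15/2.
E[N | machine 2] = (4+6+7)/3 = 17/3.
E[N | machine 3] = (5+8+10+14)/4 = 37/4.
E[N | machine 4] = (2+12+14)/3 = 28/3.
By the law of total expectation,
E[N] = (1/4)·(15/2) + (1/4)·(17/3) + (1/4)·(37/4) + (1/4)·(28/3) = 127/16.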